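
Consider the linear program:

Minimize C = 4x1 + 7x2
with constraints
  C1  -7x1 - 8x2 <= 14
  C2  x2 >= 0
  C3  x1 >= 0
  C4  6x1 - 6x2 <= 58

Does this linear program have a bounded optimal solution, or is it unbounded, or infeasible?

bounded optimum

Corner points and C = 4x1 + 7x2:
  (0, 0) → C = 0
  (29/3, 0) → C = 116/3
The feasible region has finitely many vertices and no improving ray; the minimum is 0 at (0, 0).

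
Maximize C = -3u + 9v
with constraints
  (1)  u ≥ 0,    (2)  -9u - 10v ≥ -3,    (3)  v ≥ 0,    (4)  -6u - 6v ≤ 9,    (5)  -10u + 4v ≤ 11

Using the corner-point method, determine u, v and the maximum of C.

Vertices and C = -3u + 9v:
  (0, 3/10) → C = 27/10
  (0, 0) → C = 0
  (1/3, 0) → C = -1

The binding constraints are u = 0 and -9u - 10v = -3.
Solving simultaneously gives u = 0, v = 3/10.

u = 0, v = 3/10, maximum C = 27/10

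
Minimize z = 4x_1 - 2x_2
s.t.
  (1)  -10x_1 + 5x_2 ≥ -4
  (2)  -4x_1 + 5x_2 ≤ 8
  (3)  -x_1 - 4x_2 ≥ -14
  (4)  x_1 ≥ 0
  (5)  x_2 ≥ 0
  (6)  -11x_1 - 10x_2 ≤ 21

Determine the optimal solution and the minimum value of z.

Vertices and z = 4x_1 - 2x_2:
  (86/45, 136/45) → z = 8/5
  (2/5, 0) → z = 8/5
  (38/21, 64/21) → z = 8/7
  (0, 8/5) → z = -16/5
  (0, 0) → z = 0

The binding constraints are -4x_1 + 5x_2 = 8 and x_1 = 0.
Solving simultaneously gives x_1 = 0, x_2 = 8/5.

x_1 = 0, x_2 = 8/5, minimum z = -16/5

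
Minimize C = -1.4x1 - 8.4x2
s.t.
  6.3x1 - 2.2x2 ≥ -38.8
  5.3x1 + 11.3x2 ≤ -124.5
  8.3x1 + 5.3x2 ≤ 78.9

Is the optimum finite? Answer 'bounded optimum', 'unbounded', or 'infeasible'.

bounded optimum

Vertices and C = -1.4x1 - 8.4x2:
  (-71234/8285, -57871/8285) → C = 585844/8285
  (8619/365, -8064/365) → C = 55671/365
The feasible region has finitely many vertices and no improving ray; the minimum is 585844/8285 at (-71234/8285, -57871/8285).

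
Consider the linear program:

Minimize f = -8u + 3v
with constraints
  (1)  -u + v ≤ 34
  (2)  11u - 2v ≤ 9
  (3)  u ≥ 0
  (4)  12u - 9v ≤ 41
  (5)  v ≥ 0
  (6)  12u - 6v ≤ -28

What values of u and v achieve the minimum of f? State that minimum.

Vertices and f = -8u + 3v:
  (77/9, 383/9) → f = 533/9
  (0, 34) → f = 102
  (55/21, 208/21) → f = 184/21
  (0, 14/3) → f = 14

The binding constraints are 11u - 2v = 9 and 12u - 6v = -28.
Solving simultaneously gives u = 55/21, v = 208/21.

u = 55/21, v = 208/21, minimum f = 184/21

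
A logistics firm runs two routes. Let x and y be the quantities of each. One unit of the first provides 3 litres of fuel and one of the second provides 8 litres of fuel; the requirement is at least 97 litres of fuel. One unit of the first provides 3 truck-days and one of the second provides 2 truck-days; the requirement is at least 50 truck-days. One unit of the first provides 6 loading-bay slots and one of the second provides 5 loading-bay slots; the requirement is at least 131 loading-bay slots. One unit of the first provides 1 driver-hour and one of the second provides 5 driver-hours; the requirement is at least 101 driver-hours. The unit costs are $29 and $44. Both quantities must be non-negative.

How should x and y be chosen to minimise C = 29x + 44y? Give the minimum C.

Corner points and C = 29x + 44y:
  (0, 131/5) → C = 5764/5
  (101, 0) → C = 2929
  (6, 19) → C = 1010
The feasible region is unbounded (it extends along (0, 1), (1, 0)), but C strictly increases along every unbounded feasible direction, so there is no improving ray and the minimum is attained at a vertex.

At the optimal vertex, 6x + 5y = 131 and x + 5y = 101.
Solving simultaneously gives x = 6, y = 19.

x = 6, y = 19, minimum C = 1010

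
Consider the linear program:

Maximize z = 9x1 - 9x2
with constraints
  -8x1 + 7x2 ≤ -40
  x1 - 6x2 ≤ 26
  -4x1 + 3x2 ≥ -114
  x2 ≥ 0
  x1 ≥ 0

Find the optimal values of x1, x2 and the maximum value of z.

Vertices and z = 9x1 - 9x2:
  (339/2, 188) → z = -333/2
  (5, 0) → z = 45
  (202/7, 10/21) → z = 1788/7
  (26, 0) → z = 234

x1 = 202/7, x2 = 10/21, maximum z = 1788/7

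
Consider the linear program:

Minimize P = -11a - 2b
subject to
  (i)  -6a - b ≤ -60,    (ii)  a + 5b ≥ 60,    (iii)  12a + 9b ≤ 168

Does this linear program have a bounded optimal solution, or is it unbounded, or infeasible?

infeasible

The boundaries -6a - b = -60 and a + 5b = 60 meet at (240/29, 300/29), but that point violates 12a + 9b ≤ 168. Every candidate vertex is excluded by some other constraint, so the feasible region is empty.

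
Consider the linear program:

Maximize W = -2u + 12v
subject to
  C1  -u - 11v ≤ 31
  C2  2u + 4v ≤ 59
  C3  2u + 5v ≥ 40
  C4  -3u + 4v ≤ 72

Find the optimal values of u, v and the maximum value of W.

Vertices and W = -2u + 12v:
  (773/18, -121/18) → W = -1499/9
  (35, -6) → W = -142
  (-13/5, 321/20) → W = 989/5
  (-200/23, 264/23) → W = 3568/23

The binding constraints are 2u + 4v = 59 and -3u + 4v = 72.
Solving simultaneously gives u = -13/5, v = 321/20.

u = -13/5, v = 321/20, maximum W = 989/5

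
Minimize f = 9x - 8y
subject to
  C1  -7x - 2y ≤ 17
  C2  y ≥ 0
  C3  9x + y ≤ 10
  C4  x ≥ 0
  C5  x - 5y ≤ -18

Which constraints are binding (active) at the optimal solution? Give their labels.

C3 and C4

Vertices and f = 9x - 8y:
  (0, 10) → f = -80
  (16/23, 86/23) → f = -544/23
  (0, 18/5) → f = -144/5

The minimum is at (0, 10). Substituting into each constraint, equality holds for C3 and C4; the remaining constraints have slack.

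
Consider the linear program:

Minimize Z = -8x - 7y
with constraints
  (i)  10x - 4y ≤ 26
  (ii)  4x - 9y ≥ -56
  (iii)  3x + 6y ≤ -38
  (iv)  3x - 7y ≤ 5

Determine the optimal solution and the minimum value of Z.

x = -236/39, y = -43/13, minimum Z = 2791/39

Extreme points and Z = -8x - 7y:
  (-226/17, 16/51) → Z = 5312/51
  (-437, -188) → Z = 4812
  (-236/39, -43/13) → Z = 2791/39

The optimum lies where 3x + 6y = -38 and 3x - 7y = 5.
Solving simultaneously gives x = -236/39, y = -43/13.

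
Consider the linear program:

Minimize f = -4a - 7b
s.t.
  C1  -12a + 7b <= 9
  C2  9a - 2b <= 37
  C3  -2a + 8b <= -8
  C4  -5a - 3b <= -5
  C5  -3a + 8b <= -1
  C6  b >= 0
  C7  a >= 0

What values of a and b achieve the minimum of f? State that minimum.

Feasible corners and f = -4a - 7b:
  (70/17, 1/34) → f = -567/34
  (37/9, 0) → f = -148/9
  (4, 0) → f = -16

The optimum lies where 9a - 2b = 37 and -2a + 8b = -8.
Solving simultaneously gives a = 70/17, b = 1/34.

a = 70/17, b = 1/34, minimum f = -567/34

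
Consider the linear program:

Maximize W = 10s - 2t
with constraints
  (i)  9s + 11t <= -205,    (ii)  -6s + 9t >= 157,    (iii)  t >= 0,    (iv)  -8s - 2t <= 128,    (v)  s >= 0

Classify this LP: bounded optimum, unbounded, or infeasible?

The boundaries -6s + 9t = 157 and s = 0 meet at (0, 157/9), but that point violates 9s + 11t ≤ -205. Every candidate vertex is excluded by some other constraint, so the feasible region is empty.

infeasible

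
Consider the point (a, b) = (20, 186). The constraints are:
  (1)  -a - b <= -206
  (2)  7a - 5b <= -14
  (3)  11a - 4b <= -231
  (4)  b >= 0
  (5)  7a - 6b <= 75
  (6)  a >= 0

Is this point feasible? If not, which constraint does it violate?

feasible

(1): -206 ≤ -206 ✓
(2): -790 ≤ -14 ✓
(3): -524 ≤ -231 ✓
(4): 186 ≥ 0 ✓
(5): -976 ≤ 75 ✓
(6): 20 ≥ 0 ✓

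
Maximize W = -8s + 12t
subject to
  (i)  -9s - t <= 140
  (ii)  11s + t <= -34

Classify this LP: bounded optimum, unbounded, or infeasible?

From the feasible point (53, -617), moving in the direction (-1, 9) keeps every constraint satisfied while W increases without bound.

unbounded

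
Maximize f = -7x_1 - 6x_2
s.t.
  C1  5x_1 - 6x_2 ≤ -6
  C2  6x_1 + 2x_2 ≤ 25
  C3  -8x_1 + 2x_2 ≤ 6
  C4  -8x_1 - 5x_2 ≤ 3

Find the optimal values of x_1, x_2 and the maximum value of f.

Extreme points and f = -7x_1 - 6x_2:
  (3, 7/2) → f = -42
  (-12/19, 9/19) → f = 30/19
  (19/14, 59/7) → f = -841/14

The binding constraints are 5x_1 - 6x_2 = -6 and -8x_1 + 2x_2 = 6.
Solving simultaneously gives x_1 = -12/19, x_2 = 9/19.

x_1 = -12/19, x_2 = 9/19, maximum f = 30/19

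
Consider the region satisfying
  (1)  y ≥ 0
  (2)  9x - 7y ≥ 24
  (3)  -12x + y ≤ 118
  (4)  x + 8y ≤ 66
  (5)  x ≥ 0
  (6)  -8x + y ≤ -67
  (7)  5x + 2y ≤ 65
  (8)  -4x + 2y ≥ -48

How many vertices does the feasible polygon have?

5

The feasible vertices (each the meet of two boundaries and inside every other half-plane) are:
  (67/8, 0)
  (12, 0)
  (602/65, 461/65)
  (194/19, 265/38)
  (113/9, 10/9)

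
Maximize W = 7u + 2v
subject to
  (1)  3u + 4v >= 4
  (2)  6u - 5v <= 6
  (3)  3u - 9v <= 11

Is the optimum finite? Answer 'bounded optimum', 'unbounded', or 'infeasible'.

unbounded

From the feasible point (44/39, 2/13), moving in the direction (5, 6) keeps every constraint satisfied while W increases without bound.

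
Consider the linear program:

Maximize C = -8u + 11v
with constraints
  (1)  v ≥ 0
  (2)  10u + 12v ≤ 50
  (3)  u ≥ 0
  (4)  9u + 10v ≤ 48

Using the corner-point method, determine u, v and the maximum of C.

Extreme points and C = -8u + 11v:
  (5, 0) → C = -40
  (0, 0) → C = 0
  (0, 25/6) → C = 275/6

u = 0, v = 25/6, maximum C = 275/6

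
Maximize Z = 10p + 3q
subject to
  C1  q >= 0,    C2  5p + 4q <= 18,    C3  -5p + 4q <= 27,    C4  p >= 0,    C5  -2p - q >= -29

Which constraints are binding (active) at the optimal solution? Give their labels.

C1 and C2

Feasible corners and Z = 10p + 3q:
  (18/5, 0) → Z = 36
  (0, 0) → Z = 0
  (0, 9/2) → Z = 27/2

The maximum is at (18/5, 0). Substituting into each constraint, equality holds for C1 and C2; the remaining constraints have slack.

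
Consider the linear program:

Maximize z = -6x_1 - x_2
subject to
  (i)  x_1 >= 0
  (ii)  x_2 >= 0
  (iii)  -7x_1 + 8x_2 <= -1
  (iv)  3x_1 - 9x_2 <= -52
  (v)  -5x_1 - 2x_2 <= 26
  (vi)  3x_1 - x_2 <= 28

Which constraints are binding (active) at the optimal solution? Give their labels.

(iii) and (iv)

Vertices and z = -6x_1 - x_2:
  (425/39, 367/39) → z = -2917/39
  (223/17, 193/17) → z = -1531/17
  (38/3, 10) → z = -86

The maximum is at (425/39, 367/39). Substituting into each constraint, equality holds for (iii) and (iv); the remaining constraints have slack.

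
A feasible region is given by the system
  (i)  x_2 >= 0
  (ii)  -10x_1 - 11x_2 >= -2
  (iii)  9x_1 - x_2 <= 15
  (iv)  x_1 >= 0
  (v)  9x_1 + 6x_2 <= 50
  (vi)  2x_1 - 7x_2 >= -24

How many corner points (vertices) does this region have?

The feasible vertices (each the meet of two boundaries and inside every other half-plane) are:
  (1/5, 0)
  (0, 0)
  (0, 2/11)

3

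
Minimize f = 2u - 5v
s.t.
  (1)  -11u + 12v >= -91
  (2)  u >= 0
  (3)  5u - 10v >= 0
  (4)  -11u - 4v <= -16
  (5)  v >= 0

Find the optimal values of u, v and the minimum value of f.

u = 91/5, v = 91/10, minimum f = -91/10

Corner points and f = 2u - 5v:
  (91/5, 91/10) → f = -91/10
  (91/11, 0) → f = 182/11
  (16/13, 8/13) → f = -8/13
  (16/11, 0) → f = 32/11

The optimum lies where -11u + 12v = -91 and 5u - 10v = 0.
Solving simultaneously gives u = 91/5, v = 91/10.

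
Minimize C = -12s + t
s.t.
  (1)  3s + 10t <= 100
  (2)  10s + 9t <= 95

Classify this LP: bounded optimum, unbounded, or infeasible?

unbounded

From the feasible point (50/73, 715/73), moving in the direction (9, -10) keeps every constraint satisfied while C decreases without bound.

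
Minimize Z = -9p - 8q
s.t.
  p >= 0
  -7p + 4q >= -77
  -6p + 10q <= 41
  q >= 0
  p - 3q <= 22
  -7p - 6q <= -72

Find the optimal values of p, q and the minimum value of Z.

p = 467/23, q = 749/46, minimum Z = -313

Feasible corners and Z = -9p - 8q:
  (467/23, 749/46) → Z = -313
  (11, 0) → Z = -99
  (237/53, 719/106) → Z = -5009/53
  (72/7, 0) → Z = -648/7

The optimum lies where -7p + 4q = -77 and -6p + 10q = 41.
Solving simultaneously gives p = 467/23, q = 749/46.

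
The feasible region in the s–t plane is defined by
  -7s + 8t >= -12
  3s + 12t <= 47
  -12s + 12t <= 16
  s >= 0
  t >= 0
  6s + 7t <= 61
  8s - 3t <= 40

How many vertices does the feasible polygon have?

5

The feasible vertices (each the meet of two boundaries and inside every other half-plane) are:
  (130/27, 293/108)
  (12/7, 0)
  (31/15, 17/5)
  (0, 4/3)
  (0, 0)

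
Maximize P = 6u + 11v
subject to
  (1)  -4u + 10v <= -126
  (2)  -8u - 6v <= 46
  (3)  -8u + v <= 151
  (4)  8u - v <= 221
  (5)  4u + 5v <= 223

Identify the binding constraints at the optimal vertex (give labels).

Feasible corners and P = 6u + 11v:
  (37/13, -149/13) → P = -109
  (521/19, -31/19) → P = 2785/19
  (160/7, -267/7) → P = -1977/7

The maximum is at (521/19, -31/19). Substituting into each constraint, equality holds for (1) and (4); the remaining constraints have slack.

(1) and (4)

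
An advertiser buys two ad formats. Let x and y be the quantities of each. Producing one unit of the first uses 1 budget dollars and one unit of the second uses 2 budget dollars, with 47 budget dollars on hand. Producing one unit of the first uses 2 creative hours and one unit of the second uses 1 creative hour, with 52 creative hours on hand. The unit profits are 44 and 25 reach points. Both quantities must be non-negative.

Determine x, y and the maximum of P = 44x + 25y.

x = 19, y = 14, maximum P = 1186

Extreme points and P = 44x + 25y:
  (0, 0) → P = 0
  (0, 47/2) → P = 1175/2
  (26, 0) → P = 1144
  (19, 14) → P = 1186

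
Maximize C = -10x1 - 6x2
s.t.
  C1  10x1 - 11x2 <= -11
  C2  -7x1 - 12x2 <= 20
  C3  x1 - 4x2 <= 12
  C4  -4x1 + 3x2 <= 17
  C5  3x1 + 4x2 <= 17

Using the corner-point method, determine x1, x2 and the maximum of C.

Vertices and C = -10x1 - 6x2:
  (-352/197, -123/197) → C = 4258/197
  (143/73, 203/73) → C = -2648/73
  (-88/23, 13/23) → C = 802/23
  (-17/25, 119/25) → C = -544/25

At the optimal vertex, -7x1 - 12x2 = 20 and -4x1 + 3x2 = 17.
Solving simultaneously gives x1 = -88/23, x2 = 13/23.

x1 = -88/23, x2 = 13/23, maximum C = 802/23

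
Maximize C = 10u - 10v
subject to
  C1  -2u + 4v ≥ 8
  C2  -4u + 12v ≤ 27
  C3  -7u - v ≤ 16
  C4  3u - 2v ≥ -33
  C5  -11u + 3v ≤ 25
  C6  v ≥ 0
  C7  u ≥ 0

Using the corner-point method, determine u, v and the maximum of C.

u = 3/2, v = 11/4, maximum C = -25/2

Extreme points and C = 10u - 10v:
  (3/2, 11/4) → C = -25/2
  (0, 2) → C = -20
  (0, 9/4) → C = -45/2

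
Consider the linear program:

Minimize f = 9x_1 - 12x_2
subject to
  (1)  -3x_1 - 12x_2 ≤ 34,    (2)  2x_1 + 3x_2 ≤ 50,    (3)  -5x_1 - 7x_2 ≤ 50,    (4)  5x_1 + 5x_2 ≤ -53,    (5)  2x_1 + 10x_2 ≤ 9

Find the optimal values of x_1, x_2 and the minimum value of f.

x_1 = -563/36, x_2 = 145/36, minimum f = -2269/12

Vertices and f = 9x_1 - 12x_2:
  (-121/10, 3/2) → f = -1269/10
  (-563/36, 145/36) → f = -2269/12
  (-115/8, 151/40) → f = -6987/40

The optimum lies where -5x_1 - 7x_2 = 50 and 2x_1 + 10x_2 = 9.
Solving simultaneously gives x_1 = -563/36, x_2 = 145/36.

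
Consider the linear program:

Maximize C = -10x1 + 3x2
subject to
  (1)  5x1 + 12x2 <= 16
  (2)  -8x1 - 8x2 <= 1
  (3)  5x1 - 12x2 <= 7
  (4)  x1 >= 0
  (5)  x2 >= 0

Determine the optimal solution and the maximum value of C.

x1 = 0, x2 = 4/3, maximum C = 4

Corner points and C = -10x1 + 3x2:
  (23/10, 3/8) → C = -175/8
  (0, 4/3) → C = 4
  (7/5, 0) → C = -14
  (0, 0) → C = 0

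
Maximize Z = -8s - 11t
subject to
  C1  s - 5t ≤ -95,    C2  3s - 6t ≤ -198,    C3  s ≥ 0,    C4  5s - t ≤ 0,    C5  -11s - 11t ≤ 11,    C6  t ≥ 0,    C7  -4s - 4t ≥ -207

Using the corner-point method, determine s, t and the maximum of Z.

s = 0, t = 33, maximum Z = -363

Corner points and Z = -8s - 11t:
  (0, 33) → Z = -363
  (22/3, 110/3) → Z = -462
  (0, 207/4) → Z = -2277/4
  (69/8, 345/8) → Z = -4347/8

The optimum lies where 3s - 6t = -198 and s = 0.
Solving simultaneously gives s = 0, t = 33.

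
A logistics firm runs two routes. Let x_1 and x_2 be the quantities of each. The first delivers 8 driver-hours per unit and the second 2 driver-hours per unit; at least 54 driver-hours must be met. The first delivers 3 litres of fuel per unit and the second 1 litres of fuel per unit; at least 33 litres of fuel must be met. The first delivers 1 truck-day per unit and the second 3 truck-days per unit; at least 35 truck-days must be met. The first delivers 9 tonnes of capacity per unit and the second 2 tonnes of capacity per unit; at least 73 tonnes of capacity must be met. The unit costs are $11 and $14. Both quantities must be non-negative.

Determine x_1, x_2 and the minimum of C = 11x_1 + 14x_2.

x_1 = 8, x_2 = 9, minimum C = 214

Corner points and C = 11x_1 + 14x_2:
  (0, 73/2) → C = 511
  (35, 0) → C = 385
  (8, 9) → C = 214
  (7/3, 26) → C = 1169/3
The feasible region is unbounded (it extends along (0, 1), (1, 0)), but C strictly increases along every unbounded feasible direction, so there is no improving ray and the minimum is attained at a vertex.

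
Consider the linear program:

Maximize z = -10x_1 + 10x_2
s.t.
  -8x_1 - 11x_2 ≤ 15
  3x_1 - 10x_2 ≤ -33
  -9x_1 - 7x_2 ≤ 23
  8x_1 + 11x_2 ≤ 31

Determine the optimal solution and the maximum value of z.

Feasible corners and z = -10x_1 + 10x_2:
  (-461/111, 76/37) → z = 6890/111
  (-53/113, 357/113) → z = 4100/113
  (-470/43, 463/43) → z = 9330/43

At the optimal vertex, -9x_1 - 7x_2 = 23 and 8x_1 + 11x_2 = 31.
Solving simultaneously gives x_1 = -470/43, x_2 = 463/43.

x_1 = -470/43, x_2 = 463/43, maximum z = 9330/43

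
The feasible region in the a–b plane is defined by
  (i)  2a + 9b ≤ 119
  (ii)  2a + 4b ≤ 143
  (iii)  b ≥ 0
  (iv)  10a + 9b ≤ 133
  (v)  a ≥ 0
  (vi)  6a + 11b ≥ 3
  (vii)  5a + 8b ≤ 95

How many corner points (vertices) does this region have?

Intersecting each pair of boundary lines and keeping only the points that satisfy every inequality leaves:
  (133/10, 0)
  (1/2, 0)
  (209/35, 57/7)
  (0, 3/11)
  (0, 95/8)

5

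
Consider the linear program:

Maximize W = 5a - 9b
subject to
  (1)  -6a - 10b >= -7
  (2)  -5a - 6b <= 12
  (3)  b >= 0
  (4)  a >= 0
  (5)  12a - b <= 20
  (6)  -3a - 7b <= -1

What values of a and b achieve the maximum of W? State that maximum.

Feasible corners and W = 5a - 9b:
  (7/6, 0) → W = 35/6
  (0, 7/10) → W = -63/10
  (1/3, 0) → W = 5/3
  (0, 1/7) → W = -9/7

a = 7/6, b = 0, maximum W = 35/6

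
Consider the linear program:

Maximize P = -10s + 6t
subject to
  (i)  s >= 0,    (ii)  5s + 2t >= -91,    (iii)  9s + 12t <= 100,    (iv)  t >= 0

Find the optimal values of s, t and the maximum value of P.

s = 0, t = 25/3, maximum P = 50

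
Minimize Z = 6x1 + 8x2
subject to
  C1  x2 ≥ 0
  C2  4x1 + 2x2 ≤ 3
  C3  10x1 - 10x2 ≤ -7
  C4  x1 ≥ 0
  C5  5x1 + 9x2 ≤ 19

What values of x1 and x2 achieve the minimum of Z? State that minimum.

x1 = 0, x2 = 7/10, minimum Z = 28/5

The binding constraints are 10x1 - 10x2 = -7 and x1 = 0.
Solving simultaneously gives x1 = 0, x2 = 7/10.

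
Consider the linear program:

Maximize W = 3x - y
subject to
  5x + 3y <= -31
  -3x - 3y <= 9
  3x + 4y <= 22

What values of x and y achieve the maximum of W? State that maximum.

Corner points and W = 3x - y:
  (-11, 8) → W = -41
  (-190/11, 203/11) → W = -773/11
  (-34, 31) → W = -133

The binding constraints are 5x + 3y = -31 and -3x - 3y = 9.
Solving simultaneously gives x = -11, y = 8.

x = -11, y = 8, maximum W = -41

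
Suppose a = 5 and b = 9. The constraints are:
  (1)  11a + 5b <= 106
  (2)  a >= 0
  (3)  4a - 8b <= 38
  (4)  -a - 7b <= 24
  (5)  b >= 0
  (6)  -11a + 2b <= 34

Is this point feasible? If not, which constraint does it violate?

(1): 100 ≤ 106 ✓
(2): 5 ≥ 0 ✓
(3): -52 ≤ 38 ✓
(4): -68 ≤ 24 ✓
(5): 9 ≥ 0 ✓
(6): -37 ≤ 34 ✓

feasible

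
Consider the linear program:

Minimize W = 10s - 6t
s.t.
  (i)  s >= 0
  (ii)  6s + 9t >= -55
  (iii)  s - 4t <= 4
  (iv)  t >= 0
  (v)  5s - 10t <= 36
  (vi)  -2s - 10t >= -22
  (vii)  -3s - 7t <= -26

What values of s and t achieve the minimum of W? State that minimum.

s = 53/8, t = 7/8, minimum W = 61

The optimum lies where -2s - 10t = -22 and -3s - 7t = -26.
Solving simultaneously gives s = 53/8, t = 7/8.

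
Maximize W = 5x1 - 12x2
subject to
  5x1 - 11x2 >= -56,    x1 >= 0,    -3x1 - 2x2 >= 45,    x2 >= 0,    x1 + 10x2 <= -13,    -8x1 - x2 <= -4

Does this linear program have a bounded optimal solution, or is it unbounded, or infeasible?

infeasible

The boundaries -3x1 - 2x2 = 45 and -8x1 - x2 = -4 meet at (53/13, -372/13), but that point violates x2 ≥ 0. Every candidate vertex is excluded by some other constraint, so the feasible region is empty.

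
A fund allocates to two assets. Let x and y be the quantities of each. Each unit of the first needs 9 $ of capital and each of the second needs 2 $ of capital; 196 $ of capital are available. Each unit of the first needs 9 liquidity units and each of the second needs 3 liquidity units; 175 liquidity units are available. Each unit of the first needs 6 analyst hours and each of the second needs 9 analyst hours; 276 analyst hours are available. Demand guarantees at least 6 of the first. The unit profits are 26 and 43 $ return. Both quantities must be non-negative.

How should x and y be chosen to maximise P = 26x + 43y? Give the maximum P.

x = 6, y = 80/3, maximum P = 3908/3

The optimum lies where 6x + 9y = 276 and x = 6.
Solving simultaneously gives x = 6, y = 80/3.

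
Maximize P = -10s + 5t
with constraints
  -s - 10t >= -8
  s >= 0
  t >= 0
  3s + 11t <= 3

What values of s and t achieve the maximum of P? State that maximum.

s = 0, t = 3/11, maximum P = 15/11

Vertices and P = -10s + 5t:
  (0, 0) → P = 0
  (0, 3/11) → P = 15/11
  (1, 0) → P = -10

The optimum lies where s = 0 and 3s + 11t = 3.
Solving simultaneously gives s = 0, t = 3/11.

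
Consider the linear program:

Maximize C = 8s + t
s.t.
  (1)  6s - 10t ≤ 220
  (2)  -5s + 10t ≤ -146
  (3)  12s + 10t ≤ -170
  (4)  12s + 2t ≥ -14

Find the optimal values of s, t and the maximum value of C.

Vertices and C = 8s + t:
  (25/9, -61/3) → C = 17/9
  (25/11, -227/11) → C = -27/11
  (25/12, -39/2) → C = -17/6

s = 25/9, t = -61/3, maximum C = 17/9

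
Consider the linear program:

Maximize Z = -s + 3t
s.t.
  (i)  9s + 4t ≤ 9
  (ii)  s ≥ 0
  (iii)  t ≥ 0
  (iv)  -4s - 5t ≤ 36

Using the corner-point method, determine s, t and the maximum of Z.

Corner points and Z = -s + 3t:
  (0, 9/4) → Z = 27/4
  (1, 0) → Z = -1
  (0, 0) → Z = 0

s = 0, t = 9/4, maximum Z = 27/4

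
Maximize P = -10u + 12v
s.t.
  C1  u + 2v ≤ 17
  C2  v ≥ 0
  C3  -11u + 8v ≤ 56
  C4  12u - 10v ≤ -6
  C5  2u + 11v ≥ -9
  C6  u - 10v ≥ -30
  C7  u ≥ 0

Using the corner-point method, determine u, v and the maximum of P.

u = 0, v = 3, maximum P = 36

Feasible corners and P = -10u + 12v:
  (24/11, 177/55) → P = 84/5
  (0, 3/5) → P = 36/5
  (0, 3) → P = 36

The optimum lies where u - 10v = -30 and u = 0.
Solving simultaneously gives u = 0, v = 3.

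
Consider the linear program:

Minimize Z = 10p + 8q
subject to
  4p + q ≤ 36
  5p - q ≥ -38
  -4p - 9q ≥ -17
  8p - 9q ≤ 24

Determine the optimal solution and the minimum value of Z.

p = -366/37, q = -424/37, minimum Z = -7052/37

Feasible corners and Z = 10p + 8q:
  (-325/49, 237/49) → Z = -1354/49
  (-366/37, -424/37) → Z = -7052/37
  (41/12, 10/27) → Z = 2005/54

At the optimal vertex, 5p - q = -38 and 8p - 9q = 24.
Solving simultaneously gives p = -366/37, q = -424/37.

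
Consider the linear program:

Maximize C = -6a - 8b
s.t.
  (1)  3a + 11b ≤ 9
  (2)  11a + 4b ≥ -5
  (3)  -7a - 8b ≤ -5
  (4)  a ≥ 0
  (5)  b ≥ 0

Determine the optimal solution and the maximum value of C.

Feasible corners and C = -6a - 8b:
  (0, 9/11) → C = -72/11
  (3, 0) → C = -18
  (0, 5/8) → C = -5
  (5/7, 0) → C = -30/7

a = 5/7, b = 0, maximum C = -30/7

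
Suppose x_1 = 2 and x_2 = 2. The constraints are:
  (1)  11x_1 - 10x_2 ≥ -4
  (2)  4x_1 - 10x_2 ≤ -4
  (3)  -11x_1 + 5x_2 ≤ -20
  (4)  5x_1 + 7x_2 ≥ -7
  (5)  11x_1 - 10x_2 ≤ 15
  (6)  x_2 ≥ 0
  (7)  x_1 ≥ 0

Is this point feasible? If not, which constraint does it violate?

not feasible — violates (3)

Constraint (3): -11x_1 + 5x_2 = -12, which is not ≤ -20. All other constraints are satisfied.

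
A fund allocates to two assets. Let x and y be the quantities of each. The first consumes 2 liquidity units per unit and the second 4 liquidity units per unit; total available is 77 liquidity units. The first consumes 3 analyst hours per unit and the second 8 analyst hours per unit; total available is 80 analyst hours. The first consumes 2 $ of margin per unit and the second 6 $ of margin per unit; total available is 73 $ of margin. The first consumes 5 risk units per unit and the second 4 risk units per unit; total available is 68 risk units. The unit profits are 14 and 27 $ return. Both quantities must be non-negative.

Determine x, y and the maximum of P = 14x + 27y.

Extreme points and P = 14x + 27y:
  (0, 0) → P = 0
  (0, 10) → P = 270
  (68/5, 0) → P = 952/5
  (8, 7) → P = 301

x = 8, y = 7, maximum P = 301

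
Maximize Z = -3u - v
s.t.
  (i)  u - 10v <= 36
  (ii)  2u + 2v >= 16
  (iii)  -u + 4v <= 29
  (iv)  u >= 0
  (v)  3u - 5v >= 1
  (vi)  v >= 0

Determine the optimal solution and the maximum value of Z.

u = 41/8, v = 23/8, maximum Z = -73/4

Vertices and Z = -3u - v:
  (36, 0) → Z = -108
  (41/8, 23/8) → Z = -73/4
  (8, 0) → Z = -24
  (149/7, 88/7) → Z = -535/7
The feasible region is unbounded (it extends along (10, 1), (4, 1)), but Z strictly decreases along every unbounded feasible direction, so there is no improving ray and the maximum is attained at a vertex.

At the optimal vertex, 2u + 2v = 16 and 3u - 5v = 1.
Solving simultaneously gives u = 41/8, v = 23/8.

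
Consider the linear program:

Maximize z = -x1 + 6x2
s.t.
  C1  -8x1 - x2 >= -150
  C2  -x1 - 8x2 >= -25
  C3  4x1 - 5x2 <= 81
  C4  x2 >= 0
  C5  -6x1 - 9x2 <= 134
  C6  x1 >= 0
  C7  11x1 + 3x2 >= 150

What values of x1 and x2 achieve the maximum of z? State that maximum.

Feasible corners and z = -x1 + 6x2:
  (1175/63, 50/63) → z = -125/9
  (75/4, 0) → z = -75/4
  (225/17, 25/17) → z = -75/17
  (150/11, 0) → z = -150/11

x1 = 225/17, x2 = 25/17, maximum z = -75/17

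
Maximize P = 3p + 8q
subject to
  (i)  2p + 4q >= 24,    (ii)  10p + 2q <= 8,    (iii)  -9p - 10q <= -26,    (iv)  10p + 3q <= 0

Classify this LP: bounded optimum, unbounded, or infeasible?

unbounded

From the feasible point (-17/2, 41/4), moving in the direction (-3, 10) keeps every constraint satisfied while P increases without bound.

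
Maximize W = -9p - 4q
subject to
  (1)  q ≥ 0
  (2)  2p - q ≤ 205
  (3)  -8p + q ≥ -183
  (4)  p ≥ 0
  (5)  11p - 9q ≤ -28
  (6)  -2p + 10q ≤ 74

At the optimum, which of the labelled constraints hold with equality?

Extreme points and W = -9p - 4q:
  (0, 28/9) → W = -112/9
  (0, 37/5) → W = -148/5
  (193/46, 379/46) → W = -3253/46

The maximum is at (0, 28/9). Substituting into each constraint, equality holds for (4) and (5); the remaining constraints have slack.

(4) and (5)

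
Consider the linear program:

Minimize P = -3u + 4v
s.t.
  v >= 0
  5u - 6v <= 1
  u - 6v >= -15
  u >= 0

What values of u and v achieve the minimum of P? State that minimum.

u = 1/5, v = 0, minimum P = -3/5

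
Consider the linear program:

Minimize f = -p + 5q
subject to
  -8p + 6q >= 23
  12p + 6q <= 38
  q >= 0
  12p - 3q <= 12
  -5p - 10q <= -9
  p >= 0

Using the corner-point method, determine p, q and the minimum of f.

Feasible corners and f = -p + 5q:
  (3/4, 29/6) → f = 281/12
  (0, 23/6) → f = 115/6
  (0, 19/3) → f = 95/3

p = 0, q = 23/6, minimum f = 115/6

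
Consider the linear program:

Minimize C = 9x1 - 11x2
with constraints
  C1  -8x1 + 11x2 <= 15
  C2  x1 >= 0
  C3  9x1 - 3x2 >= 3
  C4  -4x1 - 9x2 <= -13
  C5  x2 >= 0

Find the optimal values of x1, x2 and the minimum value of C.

Vertices and C = 9x1 - 11x2:
  (26/25, 53/25) → C = -349/25
  (22/31, 35/31) → C = -187/31
  (13/4, 0) → C = 117/4
The feasible region is unbounded (it extends along (1, 0), (11, 8)), but C strictly increases along every unbounded feasible direction, so there is no improving ray and the minimum is attained at a vertex.

At the optimal vertex, -8x1 + 11x2 = 15 and 9x1 - 3x2 = 3.
Solving simultaneously gives x1 = 26/25, x2 = 53/25.

x1 = 26/25, x2 = 53/25, minimum C = -349/25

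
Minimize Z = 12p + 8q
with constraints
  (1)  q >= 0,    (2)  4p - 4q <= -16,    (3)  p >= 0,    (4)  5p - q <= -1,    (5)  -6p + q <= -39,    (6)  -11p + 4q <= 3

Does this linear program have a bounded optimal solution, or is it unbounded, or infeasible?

The boundaries 4p - 4q = -16 and -6p + q = -39 meet at (43/5, 63/5), but that point violates 5p - q ≤ -1. Every candidate vertex is excluded by some other constraint, so the feasible region is empty.

infeasible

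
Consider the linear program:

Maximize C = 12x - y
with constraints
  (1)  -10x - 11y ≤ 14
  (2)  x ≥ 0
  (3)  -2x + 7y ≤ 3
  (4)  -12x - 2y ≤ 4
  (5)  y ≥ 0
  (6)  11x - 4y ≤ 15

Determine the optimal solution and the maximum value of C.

Extreme points and C = 12x - y:
  (0, 3/7) → C = -3/7
  (0, 0) → C = 0
  (39/23, 21/23) → C = 447/23
  (15/11, 0) → C = 180/11

The optimum lies where -2x + 7y = 3 and 11x - 4y = 15.
Solving simultaneously gives x = 39/23, y = 21/23.

x = 39/23, y = 21/23, maximum C = 447/23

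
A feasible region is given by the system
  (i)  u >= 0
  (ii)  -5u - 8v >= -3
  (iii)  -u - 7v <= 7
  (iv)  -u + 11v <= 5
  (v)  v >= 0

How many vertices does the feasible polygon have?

The feasible vertices (each the meet of two boundaries and inside every other half-plane) are:
  (0, 3/8)
  (0, 0)
  (3/5, 0)

3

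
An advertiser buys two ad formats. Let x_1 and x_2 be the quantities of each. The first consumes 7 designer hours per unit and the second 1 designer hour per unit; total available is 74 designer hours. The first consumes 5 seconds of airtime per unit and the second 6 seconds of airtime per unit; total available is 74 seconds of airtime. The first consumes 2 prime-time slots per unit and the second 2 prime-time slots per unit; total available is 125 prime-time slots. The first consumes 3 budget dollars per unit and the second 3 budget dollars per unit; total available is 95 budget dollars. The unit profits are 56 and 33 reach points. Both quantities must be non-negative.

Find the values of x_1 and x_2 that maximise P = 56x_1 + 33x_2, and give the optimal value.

At the optimal vertex, 7x_1 + x_2 = 74 and 5x_1 + 6x_2 = 74.
Solving simultaneously gives x_1 = 10, x_2 = 4.

x_1 = 10, x_2 = 4, maximum P = 692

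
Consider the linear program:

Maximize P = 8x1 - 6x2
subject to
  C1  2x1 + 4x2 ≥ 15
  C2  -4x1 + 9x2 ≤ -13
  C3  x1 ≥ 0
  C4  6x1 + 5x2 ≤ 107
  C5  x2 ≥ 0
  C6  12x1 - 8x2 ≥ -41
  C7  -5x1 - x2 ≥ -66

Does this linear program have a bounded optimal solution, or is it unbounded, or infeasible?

bounded optimum

Vertices and P = 8x1 - 6x2:
  (11/2, 1) → P = 38
  (15/2, 0) → P = 60
  (607/49, 199/49) → P = 3662/49
  (66/5, 0) → P = 528/5
The feasible region has finitely many vertices and no improving ray; the maximum is 528/5 at (66/5, 0).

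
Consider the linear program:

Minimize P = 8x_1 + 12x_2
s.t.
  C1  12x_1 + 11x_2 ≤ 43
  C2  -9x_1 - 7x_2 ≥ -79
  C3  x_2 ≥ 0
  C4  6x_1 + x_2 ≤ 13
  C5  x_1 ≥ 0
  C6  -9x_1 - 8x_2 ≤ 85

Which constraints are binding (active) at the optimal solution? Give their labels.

Feasible corners and P = 8x_1 + 12x_2:
  (50/27, 17/9) → P = 1012/27
  (0, 43/11) → P = 516/11
  (13/6, 0) → P = 52/3
  (0, 0) → P = 0

The minimum is at (0, 0). Substituting into each constraint, equality holds for C3 and C5; the remaining constraints have slack.

C3 and C5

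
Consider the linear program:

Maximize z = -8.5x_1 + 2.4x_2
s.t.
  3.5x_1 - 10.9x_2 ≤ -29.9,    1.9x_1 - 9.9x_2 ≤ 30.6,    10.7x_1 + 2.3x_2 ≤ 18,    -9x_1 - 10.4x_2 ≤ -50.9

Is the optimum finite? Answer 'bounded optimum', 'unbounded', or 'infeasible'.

unbounded

From the feasible point (7013/9058, 38263/9058), moving in the direction (-2.3, 10.7) keeps every constraint satisfied while z increases without bound.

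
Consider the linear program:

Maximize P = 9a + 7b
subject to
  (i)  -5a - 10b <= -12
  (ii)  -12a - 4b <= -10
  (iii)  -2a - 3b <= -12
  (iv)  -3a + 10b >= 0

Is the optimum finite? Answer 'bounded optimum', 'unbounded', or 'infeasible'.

unbounded

From the feasible point (-9/14, 31/7), moving in the direction (-4, 12) keeps every constraint satisfied while P increases without bound.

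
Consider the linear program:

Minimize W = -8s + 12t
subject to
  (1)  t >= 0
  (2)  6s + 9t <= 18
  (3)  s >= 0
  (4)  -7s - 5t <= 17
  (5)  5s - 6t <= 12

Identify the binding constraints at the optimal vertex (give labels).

Feasible corners and W = -8s + 12t:
  (0, 0) → W = 0
  (12/5, 0) → W = -96/5
  (0, 2) → W = 24
  (8/3, 2/9) → W = -56/3

The minimum is at (12/5, 0). Substituting into each constraint, equality holds for (1) and (5); the remaining constraints have slack.

(1) and (5)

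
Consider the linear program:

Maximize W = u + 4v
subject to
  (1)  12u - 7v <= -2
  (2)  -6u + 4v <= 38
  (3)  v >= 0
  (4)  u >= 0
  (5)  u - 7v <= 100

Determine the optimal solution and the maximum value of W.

Feasible corners and W = u + 4v:
  (43, 74) → W = 339
  (0, 2/7) → W = 8/7
  (0, 19/2) → W = 38

The optimum lies where 12u - 7v = -2 and -6u + 4v = 38.
Solving simultaneously gives u = 43, v = 74.

u = 43, v = 74, maximum W = 339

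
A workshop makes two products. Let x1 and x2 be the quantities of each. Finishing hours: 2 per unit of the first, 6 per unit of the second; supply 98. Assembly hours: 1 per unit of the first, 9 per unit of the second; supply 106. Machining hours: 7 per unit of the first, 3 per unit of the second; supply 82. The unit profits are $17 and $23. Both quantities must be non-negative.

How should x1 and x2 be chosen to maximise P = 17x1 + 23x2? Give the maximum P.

Corner points and P = 17x1 + 23x2:
  (0, 0) → P = 0
  (0, 106/9) → P = 2438/9
  (82/7, 0) → P = 1394/7
  (7, 11) → P = 372

x1 = 7, x2 = 11, maximum P = 372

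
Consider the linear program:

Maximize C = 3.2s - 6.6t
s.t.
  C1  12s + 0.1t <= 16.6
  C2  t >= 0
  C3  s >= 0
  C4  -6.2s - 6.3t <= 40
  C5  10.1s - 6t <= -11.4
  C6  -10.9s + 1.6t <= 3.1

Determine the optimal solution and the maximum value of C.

Extreme points and C = 3.2s - 6.6t:
  (9846/7301, 30446/7301) → C = -121026/5215
  (2625/2029, 21814/2029) → C = -677862/10145
  (0, 19/10) → C = -627/50
  (0, 31/16) → C = -1023/80

s = 0, t = 1.9, maximum C = -12.54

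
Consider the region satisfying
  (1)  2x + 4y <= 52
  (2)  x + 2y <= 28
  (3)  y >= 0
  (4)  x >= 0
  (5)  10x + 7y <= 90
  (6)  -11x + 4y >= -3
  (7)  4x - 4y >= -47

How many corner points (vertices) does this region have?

Pairwise boundary intersections that survive every other constraint:
  (0, 0)
  (3/11, 0)
  (0, 47/4)
  (127/39, 320/39)
  (31/68, 415/34)

5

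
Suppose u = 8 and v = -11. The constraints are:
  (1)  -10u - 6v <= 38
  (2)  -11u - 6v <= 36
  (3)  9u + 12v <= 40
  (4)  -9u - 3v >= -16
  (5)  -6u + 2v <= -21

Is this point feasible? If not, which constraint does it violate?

not feasible — violates (4)

Constraint (4): -9u - 3v = -39, which is not ≥ -16. All other constraints are satisfied.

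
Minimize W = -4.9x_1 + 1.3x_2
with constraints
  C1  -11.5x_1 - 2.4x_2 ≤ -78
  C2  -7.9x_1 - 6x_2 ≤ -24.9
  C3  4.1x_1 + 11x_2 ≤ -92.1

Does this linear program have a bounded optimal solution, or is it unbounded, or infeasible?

From the feasible point (8265/623, -41484/3115), moving in the direction (11, -4.1) keeps every constraint satisfied while W decreases without bound.

unbounded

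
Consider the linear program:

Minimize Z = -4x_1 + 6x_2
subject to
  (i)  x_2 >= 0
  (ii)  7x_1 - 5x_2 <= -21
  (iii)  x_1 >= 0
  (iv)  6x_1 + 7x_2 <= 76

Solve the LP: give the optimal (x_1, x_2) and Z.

x_1 = 0, x_2 = 21/5, minimum Z = 126/5

Feasible corners and Z = -4x_1 + 6x_2:
  (0, 21/5) → Z = 126/5
  (233/79, 658/79) → Z = 3016/79
  (0, 76/7) → Z = 456/7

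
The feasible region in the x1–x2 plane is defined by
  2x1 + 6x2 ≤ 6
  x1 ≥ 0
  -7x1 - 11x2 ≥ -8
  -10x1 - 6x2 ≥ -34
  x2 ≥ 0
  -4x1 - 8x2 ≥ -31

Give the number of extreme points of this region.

3

Of the 15 pairwise boundary intersections, those satisfying every inequality are:
  (0, 8/11)
  (0, 0)
  (8/7, 0)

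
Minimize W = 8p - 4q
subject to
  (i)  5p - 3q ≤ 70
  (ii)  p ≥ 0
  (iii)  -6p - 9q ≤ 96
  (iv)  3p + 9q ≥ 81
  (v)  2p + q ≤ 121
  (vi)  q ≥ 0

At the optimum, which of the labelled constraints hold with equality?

Vertices and W = 8p - 4q:
  (97/6, 65/18) → W = 1034/9
  (433/11, 465/11) → W = 1604/11
  (0, 9) → W = -36
  (0, 121) → W = -484

The minimum is at (0, 121). Substituting into each constraint, equality holds for (ii) and (v); the remaining constraints have slack.

(ii) and (v)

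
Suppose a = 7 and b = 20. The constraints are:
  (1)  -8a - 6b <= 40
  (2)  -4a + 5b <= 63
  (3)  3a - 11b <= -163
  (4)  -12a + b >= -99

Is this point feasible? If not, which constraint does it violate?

not feasible — violates (2)

Constraint (2): -4a + 5b = 72, which is not ≤ 63. All other constraints are satisfied.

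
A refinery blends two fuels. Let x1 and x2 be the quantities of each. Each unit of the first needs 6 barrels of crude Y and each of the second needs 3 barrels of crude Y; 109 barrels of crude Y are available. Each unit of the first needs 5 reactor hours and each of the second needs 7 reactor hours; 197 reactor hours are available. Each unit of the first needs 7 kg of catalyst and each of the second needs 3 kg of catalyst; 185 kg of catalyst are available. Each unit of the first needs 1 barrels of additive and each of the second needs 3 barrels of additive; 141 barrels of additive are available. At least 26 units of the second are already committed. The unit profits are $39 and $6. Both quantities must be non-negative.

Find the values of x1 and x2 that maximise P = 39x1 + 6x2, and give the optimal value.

At the optimal vertex, 5x1 + 7x2 = 197 and x2 = 26.
Solving simultaneously gives x1 = 3, x2 = 26.

x1 = 3, x2 = 26, maximum P = 273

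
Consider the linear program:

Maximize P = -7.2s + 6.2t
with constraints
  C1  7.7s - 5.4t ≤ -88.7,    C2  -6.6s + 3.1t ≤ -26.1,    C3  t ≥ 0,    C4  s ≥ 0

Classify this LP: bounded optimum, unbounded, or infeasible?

unbounded

From the feasible point (3781/107, 7149/107), moving in the direction (5.4, 7.7) keeps every constraint satisfied while P increases without bound.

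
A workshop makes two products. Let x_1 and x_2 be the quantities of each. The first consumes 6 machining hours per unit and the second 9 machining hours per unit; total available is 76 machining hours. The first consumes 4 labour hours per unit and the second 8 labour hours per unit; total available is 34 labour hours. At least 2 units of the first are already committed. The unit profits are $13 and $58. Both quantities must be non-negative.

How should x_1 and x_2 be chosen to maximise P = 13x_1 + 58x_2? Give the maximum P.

Vertices and P = 13x_1 + 58x_2:
  (17/2, 0) → P = 221/2
  (2, 0) → P = 26
  (2, 13/4) → P = 429/2

At the optimal vertex, 4x_1 + 8x_2 = 34 and x_1 = 2.
Solving simultaneously gives x_1 = 2, x_2 = 13/4.

x_1 = 2, x_2 = 13/4, maximum P = 429/2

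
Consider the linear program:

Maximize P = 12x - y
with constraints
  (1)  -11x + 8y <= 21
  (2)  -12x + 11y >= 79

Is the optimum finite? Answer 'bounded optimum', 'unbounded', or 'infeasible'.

unbounded

From the feasible point (401/25, 617/25), moving in the direction (8, 11) keeps every constraint satisfied while P increases without bound.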